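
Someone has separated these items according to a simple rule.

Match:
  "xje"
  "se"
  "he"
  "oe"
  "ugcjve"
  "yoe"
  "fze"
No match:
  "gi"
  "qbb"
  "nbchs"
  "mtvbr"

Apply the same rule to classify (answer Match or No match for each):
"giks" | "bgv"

No match, No match

'Match' ⟺ contains 'e'.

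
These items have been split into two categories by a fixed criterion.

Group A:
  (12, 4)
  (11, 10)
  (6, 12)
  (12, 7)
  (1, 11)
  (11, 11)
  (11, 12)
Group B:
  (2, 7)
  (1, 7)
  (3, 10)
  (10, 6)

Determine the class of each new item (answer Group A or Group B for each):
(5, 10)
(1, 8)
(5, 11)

All 'Group A' examples share one property — max ≥ 11 — and every 'Group B' example lacks it.

Group B, Group B, Group A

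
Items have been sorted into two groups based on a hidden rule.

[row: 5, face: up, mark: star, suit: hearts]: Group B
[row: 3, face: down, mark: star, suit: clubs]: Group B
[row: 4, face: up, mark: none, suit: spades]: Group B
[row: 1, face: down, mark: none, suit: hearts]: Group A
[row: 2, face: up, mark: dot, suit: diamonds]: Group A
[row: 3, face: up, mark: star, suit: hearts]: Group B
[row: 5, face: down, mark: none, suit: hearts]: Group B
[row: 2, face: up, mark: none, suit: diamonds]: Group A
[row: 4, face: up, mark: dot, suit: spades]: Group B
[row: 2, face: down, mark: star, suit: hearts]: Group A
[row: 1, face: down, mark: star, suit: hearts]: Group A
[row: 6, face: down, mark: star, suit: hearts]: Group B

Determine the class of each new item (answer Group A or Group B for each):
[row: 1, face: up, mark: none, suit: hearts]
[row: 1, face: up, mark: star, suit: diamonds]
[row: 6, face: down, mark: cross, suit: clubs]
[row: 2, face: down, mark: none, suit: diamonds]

The rule appears to be: row ≤ 2.

Group A, Group A, Group B, Group A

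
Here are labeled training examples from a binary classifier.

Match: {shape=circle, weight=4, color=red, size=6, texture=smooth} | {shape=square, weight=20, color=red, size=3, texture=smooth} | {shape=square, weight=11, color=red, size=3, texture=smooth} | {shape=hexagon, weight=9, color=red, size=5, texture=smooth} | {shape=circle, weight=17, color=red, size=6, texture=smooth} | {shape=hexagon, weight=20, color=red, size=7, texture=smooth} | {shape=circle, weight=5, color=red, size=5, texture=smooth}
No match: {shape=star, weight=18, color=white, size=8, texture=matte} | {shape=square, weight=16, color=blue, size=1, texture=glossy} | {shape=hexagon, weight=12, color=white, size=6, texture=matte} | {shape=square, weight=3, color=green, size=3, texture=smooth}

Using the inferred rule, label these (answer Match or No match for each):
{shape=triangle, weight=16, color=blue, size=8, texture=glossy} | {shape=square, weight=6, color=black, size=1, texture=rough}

No match, No match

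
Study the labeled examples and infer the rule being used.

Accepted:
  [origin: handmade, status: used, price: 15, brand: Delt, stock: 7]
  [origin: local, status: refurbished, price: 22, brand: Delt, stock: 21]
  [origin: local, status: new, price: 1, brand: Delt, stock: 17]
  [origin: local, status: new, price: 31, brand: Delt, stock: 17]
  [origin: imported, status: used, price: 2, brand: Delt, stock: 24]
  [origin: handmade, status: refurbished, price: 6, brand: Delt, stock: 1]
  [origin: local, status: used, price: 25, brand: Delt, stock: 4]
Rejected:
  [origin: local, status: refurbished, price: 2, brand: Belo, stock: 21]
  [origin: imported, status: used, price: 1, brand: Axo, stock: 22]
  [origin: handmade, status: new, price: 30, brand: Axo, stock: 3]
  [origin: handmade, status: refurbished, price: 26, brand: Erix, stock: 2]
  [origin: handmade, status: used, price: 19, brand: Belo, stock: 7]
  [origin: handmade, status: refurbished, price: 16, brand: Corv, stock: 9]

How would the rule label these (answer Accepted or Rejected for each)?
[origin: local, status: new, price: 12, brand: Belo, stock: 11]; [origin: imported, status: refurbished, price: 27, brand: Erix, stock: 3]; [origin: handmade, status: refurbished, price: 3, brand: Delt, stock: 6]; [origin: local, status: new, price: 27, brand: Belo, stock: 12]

Rejected, Rejected, Accepted, Rejected

'Accepted' ⟺ brand is Delt.
[origin: local, status: new, price: 12, brand: Belo, stock: 11]: Rejected (brand is Belo).
[origin: imported, status: refurbished, price: 27, brand: Erix, stock: 3]: Rejected (brand is Erix).
[origin: handmade, status: refurbished, price: 3, brand: Delt, stock: 6]: Accepted (brand is Delt).
[origin: local, status: new, price: 27, brand: Belo, stock: 12]: Rejected (brand is Belo).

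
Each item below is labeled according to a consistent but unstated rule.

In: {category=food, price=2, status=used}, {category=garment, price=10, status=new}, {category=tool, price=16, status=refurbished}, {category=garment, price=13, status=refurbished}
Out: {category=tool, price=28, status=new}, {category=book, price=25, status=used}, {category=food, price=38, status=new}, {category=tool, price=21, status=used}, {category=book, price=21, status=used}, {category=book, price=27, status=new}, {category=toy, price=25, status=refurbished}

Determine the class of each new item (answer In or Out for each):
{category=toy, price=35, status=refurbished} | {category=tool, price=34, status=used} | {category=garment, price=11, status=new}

Every 'In' example satisfies: price ≤ 16. None of the 'Out' examples do.
{category=toy, price=35, status=refurbished}: price = 35, does not satisfy this → Out.
{category=tool, price=34, status=used}: price = 34, does not satisfy this → Out.
{category=garment, price=11, status=new}: price = 11, matches → In.

Out, Out, In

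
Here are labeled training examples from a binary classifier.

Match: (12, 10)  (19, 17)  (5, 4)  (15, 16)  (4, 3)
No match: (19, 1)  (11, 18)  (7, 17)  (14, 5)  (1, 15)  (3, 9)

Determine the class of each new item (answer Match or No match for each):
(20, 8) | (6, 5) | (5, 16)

No match, Match, No match

The classifier is using: |first − second| ≤ 2.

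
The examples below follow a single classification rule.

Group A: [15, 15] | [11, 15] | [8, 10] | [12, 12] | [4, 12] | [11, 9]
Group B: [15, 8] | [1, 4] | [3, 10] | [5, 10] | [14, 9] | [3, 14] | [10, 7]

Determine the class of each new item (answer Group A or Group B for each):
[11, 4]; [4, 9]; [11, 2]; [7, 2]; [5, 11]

Group B, Group B, Group B, Group B, Group A

One predicate separates the groups cleanly: sum is even.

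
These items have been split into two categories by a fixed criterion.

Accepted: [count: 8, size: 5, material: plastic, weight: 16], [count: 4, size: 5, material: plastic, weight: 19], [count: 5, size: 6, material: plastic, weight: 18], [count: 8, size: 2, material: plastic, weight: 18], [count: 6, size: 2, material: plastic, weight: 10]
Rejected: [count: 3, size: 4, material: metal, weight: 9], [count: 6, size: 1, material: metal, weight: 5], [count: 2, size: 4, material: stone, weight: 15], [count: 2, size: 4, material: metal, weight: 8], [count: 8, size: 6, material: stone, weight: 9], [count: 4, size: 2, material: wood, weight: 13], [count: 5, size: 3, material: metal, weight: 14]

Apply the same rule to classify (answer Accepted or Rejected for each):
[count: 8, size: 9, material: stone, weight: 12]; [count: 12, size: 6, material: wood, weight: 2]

Rejected, Rejected

Comparing the two groups points to one rule — material is plastic.
Rejected: [count: 8, size: 9, material: stone, weight: 12], since material is stone. Rejected: [count: 12, size: 6, material: wood, weight: 2], since material is wood.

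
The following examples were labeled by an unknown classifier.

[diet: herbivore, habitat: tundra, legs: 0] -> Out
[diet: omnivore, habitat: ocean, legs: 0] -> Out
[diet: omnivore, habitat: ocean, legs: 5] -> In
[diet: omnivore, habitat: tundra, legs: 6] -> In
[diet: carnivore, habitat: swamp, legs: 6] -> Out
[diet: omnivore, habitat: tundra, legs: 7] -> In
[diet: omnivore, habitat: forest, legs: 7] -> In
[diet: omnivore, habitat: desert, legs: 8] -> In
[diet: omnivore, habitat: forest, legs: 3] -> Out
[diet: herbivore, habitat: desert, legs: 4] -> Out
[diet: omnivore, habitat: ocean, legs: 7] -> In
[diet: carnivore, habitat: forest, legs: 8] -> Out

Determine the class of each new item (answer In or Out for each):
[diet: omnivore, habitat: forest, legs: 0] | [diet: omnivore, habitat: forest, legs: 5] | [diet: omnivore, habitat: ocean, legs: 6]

The classifier is using: diet is omnivore AND legs ≥ 4.
[diet: omnivore, habitat: forest, legs: 0]: diet is omnivore, legs = 0, fails the rule → Out.
[diet: omnivore, habitat: forest, legs: 5]: diet is omnivore, legs = 5, meets the rule → In.
[diet: omnivore, habitat: ocean, legs: 6]: diet is omnivore, legs = 6, meets the rule → In.

Out, In, In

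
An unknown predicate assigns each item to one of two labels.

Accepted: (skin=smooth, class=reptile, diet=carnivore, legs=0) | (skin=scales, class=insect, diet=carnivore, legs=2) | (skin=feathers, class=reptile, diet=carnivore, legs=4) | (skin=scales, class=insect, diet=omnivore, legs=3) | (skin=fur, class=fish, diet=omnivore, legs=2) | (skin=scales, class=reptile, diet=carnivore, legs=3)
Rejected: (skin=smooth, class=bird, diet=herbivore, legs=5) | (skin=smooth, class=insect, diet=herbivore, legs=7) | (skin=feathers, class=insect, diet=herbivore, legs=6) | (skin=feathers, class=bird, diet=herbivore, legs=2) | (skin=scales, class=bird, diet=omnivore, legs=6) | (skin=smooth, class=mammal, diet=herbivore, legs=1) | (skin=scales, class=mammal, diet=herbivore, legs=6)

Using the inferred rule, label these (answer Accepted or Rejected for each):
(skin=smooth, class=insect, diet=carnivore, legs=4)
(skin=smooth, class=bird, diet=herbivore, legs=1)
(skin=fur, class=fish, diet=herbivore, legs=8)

'Accepted' ⟺ diet is not herbivore AND legs ≤ 4.
Accepted: (skin=smooth, class=insect, diet=carnivore, legs=4), since diet is carnivore, legs = 4. Rejected: (skin=smooth, class=bird, diet=herbivore, legs=1), since diet is herbivore, legs = 1. Rejected: (skin=fur, class=fish, diet=herbivore, legs=8), since diet is herbivore, legs = 8.

Accepted, Rejected, Rejected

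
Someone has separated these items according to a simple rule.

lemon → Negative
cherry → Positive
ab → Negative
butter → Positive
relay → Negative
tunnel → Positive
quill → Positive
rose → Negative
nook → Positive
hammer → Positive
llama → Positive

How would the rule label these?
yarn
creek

Negative, Positive

One predicate separates the groups cleanly: has a double letter.
yarn: no doubled letter — fails this test, so Negative.
creek: 'ee' doubled — meets the rule, so Positive.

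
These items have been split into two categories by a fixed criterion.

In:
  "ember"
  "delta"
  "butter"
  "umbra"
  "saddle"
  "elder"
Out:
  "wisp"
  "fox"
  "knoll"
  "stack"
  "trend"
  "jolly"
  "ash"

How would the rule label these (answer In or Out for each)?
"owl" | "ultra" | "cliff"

Out, In, Out

The pattern is that an item is 'In' exactly when: has ≥ 2 vowels.
"owl": 1 vowel, fails this test → Out. "ultra": 2 vowels, passes → In. "cliff": 1 vowel, fails this test → Out.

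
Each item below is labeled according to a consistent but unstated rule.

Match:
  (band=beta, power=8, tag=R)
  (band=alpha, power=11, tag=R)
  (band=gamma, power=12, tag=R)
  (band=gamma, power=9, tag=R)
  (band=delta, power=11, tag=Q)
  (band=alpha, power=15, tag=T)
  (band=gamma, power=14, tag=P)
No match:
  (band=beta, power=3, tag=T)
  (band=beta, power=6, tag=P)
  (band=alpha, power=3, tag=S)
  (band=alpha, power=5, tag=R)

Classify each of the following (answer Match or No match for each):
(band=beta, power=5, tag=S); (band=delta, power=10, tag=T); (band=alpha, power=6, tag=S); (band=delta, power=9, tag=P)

No match, Match, No match, Match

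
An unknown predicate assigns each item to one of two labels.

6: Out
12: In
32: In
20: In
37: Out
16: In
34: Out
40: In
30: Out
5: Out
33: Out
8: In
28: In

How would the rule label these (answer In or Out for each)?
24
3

In, Out

Looking at the examples, the only property every 'In' case has and every 'Out' case lacks is: multiple of 4.
In: 24, since 24 = 4·6.
Out: 3, since 3 = 4·0 + 3.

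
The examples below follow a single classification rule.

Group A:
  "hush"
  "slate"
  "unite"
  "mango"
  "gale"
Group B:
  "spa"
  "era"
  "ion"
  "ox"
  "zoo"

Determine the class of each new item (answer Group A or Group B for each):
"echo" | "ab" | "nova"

Group A, Group B, Group A

Every 'Group A' example satisfies: length ≥ 4. None of the 'Group B' examples do.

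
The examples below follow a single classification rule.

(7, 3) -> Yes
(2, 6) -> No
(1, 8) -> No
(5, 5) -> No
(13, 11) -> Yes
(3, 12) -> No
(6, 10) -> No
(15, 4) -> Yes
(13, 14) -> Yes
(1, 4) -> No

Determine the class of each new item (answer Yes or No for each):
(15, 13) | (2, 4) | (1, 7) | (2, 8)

The common property of the 'Yes' items is: first ≥ 7. No 'No' item has it.
(15, 13) → first 15 → Yes. (2, 4) → first 2 → No. (1, 7) → first 1 → No. (2, 8) → first 2 → No.

Yes, No, No, No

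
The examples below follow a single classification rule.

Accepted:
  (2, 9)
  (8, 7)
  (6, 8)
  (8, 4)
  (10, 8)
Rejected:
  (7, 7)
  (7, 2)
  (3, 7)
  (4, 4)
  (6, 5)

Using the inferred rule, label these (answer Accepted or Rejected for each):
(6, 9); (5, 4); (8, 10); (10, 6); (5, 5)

Accepted, Rejected, Accepted, Accepted, Rejected

Every 'Accepted' example satisfies: max ≥ 8. None of the 'Rejected' examples do.
(6, 9) — max 9, hence Accepted.
(5, 4) — max 5, hence Rejected.
(8, 10) — max 10, hence Accepted.
(10, 6) — max 10, hence Accepted.
(5, 5) — max 5, hence Rejected.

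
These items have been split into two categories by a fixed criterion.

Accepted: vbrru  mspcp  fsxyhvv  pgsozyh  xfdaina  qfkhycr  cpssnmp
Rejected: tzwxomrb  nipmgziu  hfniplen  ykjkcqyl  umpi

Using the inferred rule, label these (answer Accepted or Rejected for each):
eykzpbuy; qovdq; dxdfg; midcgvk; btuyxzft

Rejected, Accepted, Accepted, Accepted, Rejected

The simplest hypothesis consistent with all the labels is: odd length.
eykzpbuy: Rejected (length 8). qovdq: Accepted (length 5). dxdfg: Accepted (length 5). midcgvk: Accepted (length 7). btuyxzft: Rejected (length 8).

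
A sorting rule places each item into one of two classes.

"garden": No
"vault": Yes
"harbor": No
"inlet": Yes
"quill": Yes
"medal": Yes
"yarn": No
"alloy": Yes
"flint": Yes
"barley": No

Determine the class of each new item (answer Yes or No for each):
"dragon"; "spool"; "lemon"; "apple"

No, Yes, Yes, Yes

The classifier is using: odd length.
"dragon": length 6, fails this test → No. "spool": length 5, fits → Yes. "lemon": length 5, fits → Yes. "apple": length 5, fits → Yes.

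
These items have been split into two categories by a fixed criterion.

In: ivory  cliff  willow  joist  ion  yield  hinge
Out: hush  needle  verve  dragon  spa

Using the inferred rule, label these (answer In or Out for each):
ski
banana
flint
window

Every 'In' example satisfies: contains 'i'. None of the 'Out' examples do.
ski: has 'i', fits → In.
banana: no 'i', does not fit → Out.
flint: has 'i', fits → In.
window: has 'i', fits → In.

In, Out, In, In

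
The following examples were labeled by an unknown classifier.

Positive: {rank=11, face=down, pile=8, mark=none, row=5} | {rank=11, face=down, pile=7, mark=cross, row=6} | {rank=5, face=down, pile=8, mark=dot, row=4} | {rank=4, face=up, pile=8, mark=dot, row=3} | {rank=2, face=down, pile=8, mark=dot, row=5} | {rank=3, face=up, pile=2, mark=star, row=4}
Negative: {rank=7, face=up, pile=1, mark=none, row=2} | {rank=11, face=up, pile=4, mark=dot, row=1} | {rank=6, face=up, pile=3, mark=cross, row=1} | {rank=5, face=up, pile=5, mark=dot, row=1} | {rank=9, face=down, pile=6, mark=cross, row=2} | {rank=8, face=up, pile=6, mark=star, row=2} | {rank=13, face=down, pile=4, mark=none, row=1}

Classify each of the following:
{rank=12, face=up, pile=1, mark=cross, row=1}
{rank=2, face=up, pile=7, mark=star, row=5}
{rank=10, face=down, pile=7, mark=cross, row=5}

The classifier is using: row ≥ 3.
{rank=12, face=up, pile=1, mark=cross, row=1}: row = 1 — does not fit, so Negative.
{rank=2, face=up, pile=7, mark=star, row=5}: row = 5 — passes, so Positive.
{rank=10, face=down, pile=7, mark=cross, row=5}: row = 5 — passes, so Positive.

Negative, Positive, Positive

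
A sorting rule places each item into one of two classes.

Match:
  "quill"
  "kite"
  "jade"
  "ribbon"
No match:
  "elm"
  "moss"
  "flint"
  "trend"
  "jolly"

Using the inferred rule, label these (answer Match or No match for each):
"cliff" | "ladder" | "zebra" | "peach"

The distinguishing property — has ≥ 2 vowels — holds for all the 'Match' cases and none of the 'No match' cases.
No match: "cliff", since 1 vowel. Match: "ladder", since 2 vowels. Match: "zebra", since 2 vowels. Match: "peach", since 2 vowels.

No match, Match, Match, Match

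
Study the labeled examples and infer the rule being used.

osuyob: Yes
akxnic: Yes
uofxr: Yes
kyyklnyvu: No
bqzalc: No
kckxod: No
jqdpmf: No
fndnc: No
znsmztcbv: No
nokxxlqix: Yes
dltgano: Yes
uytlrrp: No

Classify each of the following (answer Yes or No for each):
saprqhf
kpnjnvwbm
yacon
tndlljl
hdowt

All 'Yes' examples share one property — has ≥ 2 vowels — and every 'No' example lacks it.
No: saprqhf, since 1 vowel. No: kpnjnvwbm, since 0 vowels. Yes: yacon, since 2 vowels. No: tndlljl, since 0 vowels. No: hdowt, since 1 vowel.

No, No, Yes, No, No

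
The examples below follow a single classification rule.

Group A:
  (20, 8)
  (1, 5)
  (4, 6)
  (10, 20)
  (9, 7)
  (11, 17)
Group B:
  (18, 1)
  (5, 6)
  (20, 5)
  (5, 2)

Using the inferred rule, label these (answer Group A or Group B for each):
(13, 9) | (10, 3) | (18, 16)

Looking at the examples, the only property every 'Group A' case has and every 'Group B' case lacks is: sum is even.
(13, 9): Group A (13+9 = 22). (10, 3): Group B (10+3 = 13). (18, 16): Group A (18+16 = 34).

Group A, Group B, Group A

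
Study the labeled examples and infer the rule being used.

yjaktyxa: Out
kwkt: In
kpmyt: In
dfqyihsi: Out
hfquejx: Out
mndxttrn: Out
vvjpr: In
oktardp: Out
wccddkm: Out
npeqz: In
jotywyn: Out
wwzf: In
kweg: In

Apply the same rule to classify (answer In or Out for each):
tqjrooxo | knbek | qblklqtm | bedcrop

The pattern is that an item is 'In' exactly when: length ≤ 5.

Out, In, Out, Out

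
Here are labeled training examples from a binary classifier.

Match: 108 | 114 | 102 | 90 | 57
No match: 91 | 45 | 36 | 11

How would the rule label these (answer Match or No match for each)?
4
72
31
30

No match, Match, No match, No match

All 'Match' examples share one property — multiple of 3 AND at least 57 — and every 'No match' example lacks it.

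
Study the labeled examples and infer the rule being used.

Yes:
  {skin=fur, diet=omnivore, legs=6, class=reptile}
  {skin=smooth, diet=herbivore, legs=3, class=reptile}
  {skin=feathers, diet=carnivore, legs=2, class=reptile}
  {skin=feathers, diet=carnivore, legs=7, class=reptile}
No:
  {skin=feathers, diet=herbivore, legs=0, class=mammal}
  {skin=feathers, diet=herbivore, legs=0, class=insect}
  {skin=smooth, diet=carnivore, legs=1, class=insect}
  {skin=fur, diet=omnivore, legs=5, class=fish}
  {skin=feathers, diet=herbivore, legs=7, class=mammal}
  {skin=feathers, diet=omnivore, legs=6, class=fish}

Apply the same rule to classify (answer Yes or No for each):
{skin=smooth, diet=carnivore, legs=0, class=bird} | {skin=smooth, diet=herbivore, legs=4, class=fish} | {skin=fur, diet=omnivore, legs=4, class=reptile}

No, No, Yes

'Yes' ⟺ class is reptile.
{skin=smooth, diet=carnivore, legs=0, class=bird} — class is bird, hence No.
{skin=smooth, diet=herbivore, legs=4, class=fish} — class is fish, hence No.
{skin=fur, diet=omnivore, legs=4, class=reptile} — class is reptile, hence Yes.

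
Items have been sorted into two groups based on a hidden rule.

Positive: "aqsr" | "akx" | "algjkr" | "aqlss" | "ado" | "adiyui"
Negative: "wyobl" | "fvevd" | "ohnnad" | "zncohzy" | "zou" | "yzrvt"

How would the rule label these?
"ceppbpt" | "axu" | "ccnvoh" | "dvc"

The pattern is that an item is 'Positive' exactly when: starts with 'a'.
"ceppbpt" — starts with 'c', hence Negative.
"axu" — starts with 'a', hence Positive.
"ccnvoh" — starts with 'c', hence Negative.
"dvc" — starts with 'd', hence Negative.

Negative, Positive, Negative, Negative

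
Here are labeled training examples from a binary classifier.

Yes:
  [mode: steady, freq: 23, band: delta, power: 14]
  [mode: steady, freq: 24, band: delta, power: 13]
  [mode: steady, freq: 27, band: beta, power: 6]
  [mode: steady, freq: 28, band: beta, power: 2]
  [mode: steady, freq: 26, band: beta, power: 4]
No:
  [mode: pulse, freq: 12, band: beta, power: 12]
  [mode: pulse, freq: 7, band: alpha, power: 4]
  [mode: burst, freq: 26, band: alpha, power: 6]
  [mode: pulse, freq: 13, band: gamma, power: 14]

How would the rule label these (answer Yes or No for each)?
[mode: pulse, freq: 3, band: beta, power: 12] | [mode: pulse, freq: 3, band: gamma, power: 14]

One predicate separates the groups cleanly: mode is steady.
[mode: pulse, freq: 3, band: beta, power: 12]: mode is pulse, fails this test → No. [mode: pulse, freq: 3, band: gamma, power: 14]: mode is pulse, fails this test → No.

No, No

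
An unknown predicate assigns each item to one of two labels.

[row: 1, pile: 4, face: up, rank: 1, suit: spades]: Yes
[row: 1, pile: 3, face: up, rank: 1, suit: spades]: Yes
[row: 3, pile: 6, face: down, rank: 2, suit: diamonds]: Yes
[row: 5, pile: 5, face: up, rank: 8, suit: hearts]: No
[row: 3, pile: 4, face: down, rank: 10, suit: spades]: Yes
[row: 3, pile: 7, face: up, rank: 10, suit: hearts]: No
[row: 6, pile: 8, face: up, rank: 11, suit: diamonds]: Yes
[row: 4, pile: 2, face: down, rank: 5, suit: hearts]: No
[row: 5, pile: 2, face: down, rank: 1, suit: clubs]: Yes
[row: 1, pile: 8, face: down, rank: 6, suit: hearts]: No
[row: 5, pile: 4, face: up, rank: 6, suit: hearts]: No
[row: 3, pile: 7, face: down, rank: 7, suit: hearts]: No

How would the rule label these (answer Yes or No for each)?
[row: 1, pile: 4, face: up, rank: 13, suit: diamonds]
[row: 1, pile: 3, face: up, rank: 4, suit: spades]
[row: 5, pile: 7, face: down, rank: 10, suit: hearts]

Checking candidate rules against both groups, what survives is: suit is not hearts.

Yes, Yes, No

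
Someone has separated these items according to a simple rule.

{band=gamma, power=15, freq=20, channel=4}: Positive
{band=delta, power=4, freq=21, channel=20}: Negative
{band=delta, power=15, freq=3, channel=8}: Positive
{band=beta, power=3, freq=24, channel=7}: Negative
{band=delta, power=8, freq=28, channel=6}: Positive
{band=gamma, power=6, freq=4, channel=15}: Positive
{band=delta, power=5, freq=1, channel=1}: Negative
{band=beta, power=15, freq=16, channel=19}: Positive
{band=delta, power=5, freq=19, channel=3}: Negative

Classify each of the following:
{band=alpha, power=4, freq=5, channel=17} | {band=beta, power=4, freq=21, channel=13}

Negative, Negative

All 'Positive' examples share one property — power ≥ 6 — and every 'Negative' example lacks it.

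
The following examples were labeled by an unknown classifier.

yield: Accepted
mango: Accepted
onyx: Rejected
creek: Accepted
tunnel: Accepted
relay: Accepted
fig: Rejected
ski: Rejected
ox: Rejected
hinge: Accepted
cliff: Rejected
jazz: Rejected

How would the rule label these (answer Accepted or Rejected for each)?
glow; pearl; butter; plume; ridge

The simplest hypothesis consistent with all the labels is: has ≥ 2 vowels.
Rejected: glow, since 1 vowel.
Accepted: pearl, since 2 vowels.
Accepted: butter, since 2 vowels.
Accepted: plume, since 2 vowels.
Accepted: ridge, since 2 vowels.

Rejected, Accepted, Accepted, Accepted, Accepted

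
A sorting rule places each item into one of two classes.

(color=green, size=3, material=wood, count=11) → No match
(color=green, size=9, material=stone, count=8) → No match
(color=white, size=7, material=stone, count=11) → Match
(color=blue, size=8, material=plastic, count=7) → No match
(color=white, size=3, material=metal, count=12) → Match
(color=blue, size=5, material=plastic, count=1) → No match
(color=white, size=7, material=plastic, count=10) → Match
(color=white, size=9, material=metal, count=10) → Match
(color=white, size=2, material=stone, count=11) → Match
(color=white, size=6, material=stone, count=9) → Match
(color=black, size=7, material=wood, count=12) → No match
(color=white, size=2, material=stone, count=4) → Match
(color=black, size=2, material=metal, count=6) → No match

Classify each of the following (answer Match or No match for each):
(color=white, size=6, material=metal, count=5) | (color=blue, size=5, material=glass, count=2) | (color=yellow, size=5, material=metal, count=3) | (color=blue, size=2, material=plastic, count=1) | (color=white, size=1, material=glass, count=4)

The common property of the 'Match' items is: color is white. No 'No match' item has it.
(color=white, size=6, material=metal, count=5) — color is white, hence Match. (color=blue, size=5, material=glass, count=2) — color is blue, hence No match. (color=yellow, size=5, material=metal, count=3) — color is yellow, hence No match. (color=blue, size=2, material=plastic, count=1) — color is blue, hence No match. (color=white, size=1, material=glass, count=4) — color is white, hence Match.

Match, No match, No match, No match, Match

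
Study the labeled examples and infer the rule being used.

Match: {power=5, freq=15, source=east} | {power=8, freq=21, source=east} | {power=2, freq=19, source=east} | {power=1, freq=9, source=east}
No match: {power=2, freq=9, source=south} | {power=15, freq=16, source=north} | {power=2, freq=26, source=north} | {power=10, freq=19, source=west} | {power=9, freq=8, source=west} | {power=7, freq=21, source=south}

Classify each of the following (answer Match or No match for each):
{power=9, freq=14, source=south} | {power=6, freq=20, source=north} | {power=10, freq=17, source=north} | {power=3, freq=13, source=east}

No match, No match, No match, Match

A rule that fits every label: source is east — true of each 'Match' example, false of each 'No match' one.
{power=9, freq=14, source=south}: No match (source is south).
{power=6, freq=20, source=north}: No match (source is north).
{power=10, freq=17, source=north}: No match (source is north).
{power=3, freq=13, source=east}: Match (source is east).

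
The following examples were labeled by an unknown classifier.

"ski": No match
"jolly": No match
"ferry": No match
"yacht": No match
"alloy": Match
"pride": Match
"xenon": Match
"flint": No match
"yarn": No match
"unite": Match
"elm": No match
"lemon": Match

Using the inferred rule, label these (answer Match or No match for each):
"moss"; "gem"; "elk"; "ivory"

Every 'Match' example satisfies: has ≥ 2 vowels. None of the 'No match' examples do.
"moss": 1 vowel, doesn't qualify → No match. "gem": 1 vowel, doesn't qualify → No match. "elk": 1 vowel, doesn't qualify → No match. "ivory": 2 vowels, meets the rule → Match.

No match, No match, No match, Match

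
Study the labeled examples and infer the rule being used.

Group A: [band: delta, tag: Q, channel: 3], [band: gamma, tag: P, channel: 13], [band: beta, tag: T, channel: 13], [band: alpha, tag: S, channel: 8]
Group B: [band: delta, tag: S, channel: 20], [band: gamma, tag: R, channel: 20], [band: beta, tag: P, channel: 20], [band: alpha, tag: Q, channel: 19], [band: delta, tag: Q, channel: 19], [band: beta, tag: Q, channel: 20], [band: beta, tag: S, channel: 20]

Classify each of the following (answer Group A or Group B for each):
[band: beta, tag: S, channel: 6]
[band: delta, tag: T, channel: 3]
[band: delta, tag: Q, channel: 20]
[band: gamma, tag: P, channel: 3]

The simplest hypothesis consistent with all the labels is: channel ≤ 13.
[band: beta, tag: S, channel: 6]: channel = 6 — qualifies, so Group A. [band: delta, tag: T, channel: 3]: channel = 3 — qualifies, so Group A. [band: delta, tag: Q, channel: 20]: channel = 20 — doesn't match, so Group B. [band: gamma, tag: P, channel: 3]: channel = 3 — qualifies, so Group A.

Group A, Group A, Group B, Group A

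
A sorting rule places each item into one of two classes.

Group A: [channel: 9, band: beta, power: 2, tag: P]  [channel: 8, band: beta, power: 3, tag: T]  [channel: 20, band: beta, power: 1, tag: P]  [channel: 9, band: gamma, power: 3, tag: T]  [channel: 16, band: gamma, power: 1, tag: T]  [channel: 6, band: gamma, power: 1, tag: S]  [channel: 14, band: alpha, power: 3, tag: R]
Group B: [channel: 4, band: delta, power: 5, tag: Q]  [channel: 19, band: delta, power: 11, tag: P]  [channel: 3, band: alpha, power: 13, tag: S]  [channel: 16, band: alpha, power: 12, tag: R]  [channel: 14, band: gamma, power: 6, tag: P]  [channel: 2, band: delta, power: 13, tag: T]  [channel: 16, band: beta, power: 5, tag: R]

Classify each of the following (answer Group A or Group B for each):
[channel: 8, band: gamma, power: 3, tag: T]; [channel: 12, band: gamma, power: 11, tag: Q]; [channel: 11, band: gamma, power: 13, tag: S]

Group A, Group B, Group B

The pattern is that an item is 'Group A' exactly when: power ≤ 3.
[channel: 8, band: gamma, power: 3, tag: T]: power = 3 — has this property, so Group A. [channel: 12, band: gamma, power: 11, tag: Q]: power = 11 — doesn't qualify, so Group B. [channel: 11, band: gamma, power: 13, tag: S]: power = 13 — doesn't qualify, so Group B.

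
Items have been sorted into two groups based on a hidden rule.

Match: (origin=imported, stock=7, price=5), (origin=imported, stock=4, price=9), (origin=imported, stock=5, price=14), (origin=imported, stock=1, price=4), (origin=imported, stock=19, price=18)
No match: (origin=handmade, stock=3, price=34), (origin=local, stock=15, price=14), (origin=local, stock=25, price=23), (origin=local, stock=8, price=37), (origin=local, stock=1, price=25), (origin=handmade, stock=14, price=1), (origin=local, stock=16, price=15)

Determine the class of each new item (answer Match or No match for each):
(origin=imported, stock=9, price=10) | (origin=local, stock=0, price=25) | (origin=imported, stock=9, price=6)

Match, No match, Match

Comparing the two groups points to one rule — origin is imported.
(origin=imported, stock=9, price=10): Match (origin is imported).
(origin=local, stock=0, price=25): No match (origin is local).
(origin=imported, stock=9, price=6): Match (origin is imported).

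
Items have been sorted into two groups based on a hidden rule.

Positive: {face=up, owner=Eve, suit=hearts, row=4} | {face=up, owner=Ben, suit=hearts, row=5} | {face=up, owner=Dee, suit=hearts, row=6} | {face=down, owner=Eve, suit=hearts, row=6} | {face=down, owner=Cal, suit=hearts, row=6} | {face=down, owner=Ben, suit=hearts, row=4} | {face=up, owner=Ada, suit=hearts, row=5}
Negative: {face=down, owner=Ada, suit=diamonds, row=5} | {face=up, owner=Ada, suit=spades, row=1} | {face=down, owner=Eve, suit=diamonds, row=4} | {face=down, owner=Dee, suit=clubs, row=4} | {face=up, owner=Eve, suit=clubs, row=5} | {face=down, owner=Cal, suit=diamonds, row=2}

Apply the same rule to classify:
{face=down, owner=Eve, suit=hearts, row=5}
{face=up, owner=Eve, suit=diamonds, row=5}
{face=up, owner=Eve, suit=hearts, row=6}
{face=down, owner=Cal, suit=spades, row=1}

The classifier is using: suit is hearts.
{face=down, owner=Eve, suit=hearts, row=5} → suit is hearts → Positive.
{face=up, owner=Eve, suit=diamonds, row=5} → suit is diamonds → Negative.
{face=up, owner=Eve, suit=hearts, row=6} → suit is hearts → Positive.
{face=down, owner=Cal, suit=spades, row=1} → suit is spades → Negative.

Positive, Negative, Positive, Negative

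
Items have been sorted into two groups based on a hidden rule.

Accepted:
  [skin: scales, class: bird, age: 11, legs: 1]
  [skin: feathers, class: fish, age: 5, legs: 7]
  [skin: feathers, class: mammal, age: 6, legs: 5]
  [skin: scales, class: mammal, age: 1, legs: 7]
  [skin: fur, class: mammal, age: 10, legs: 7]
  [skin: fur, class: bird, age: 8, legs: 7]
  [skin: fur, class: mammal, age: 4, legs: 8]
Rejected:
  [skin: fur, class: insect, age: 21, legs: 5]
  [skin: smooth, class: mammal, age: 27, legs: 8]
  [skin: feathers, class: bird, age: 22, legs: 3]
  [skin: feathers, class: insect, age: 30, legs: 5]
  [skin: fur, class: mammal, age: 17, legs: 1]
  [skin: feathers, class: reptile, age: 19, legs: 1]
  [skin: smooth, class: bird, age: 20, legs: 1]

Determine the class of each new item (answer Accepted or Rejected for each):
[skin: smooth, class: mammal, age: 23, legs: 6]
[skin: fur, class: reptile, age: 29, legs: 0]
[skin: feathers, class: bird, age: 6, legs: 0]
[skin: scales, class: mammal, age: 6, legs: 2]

A rule that fits every label: age ≤ 11 — true of each 'Accepted' example, false of each 'Rejected' one.

Rejected, Rejected, Accepted, Accepted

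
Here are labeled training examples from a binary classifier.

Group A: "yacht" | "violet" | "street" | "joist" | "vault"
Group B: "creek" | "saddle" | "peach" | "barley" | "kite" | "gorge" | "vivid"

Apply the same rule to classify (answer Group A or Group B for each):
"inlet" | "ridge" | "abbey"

'Group A' ⟺ ends with 't'.
"inlet": Group A (ends with 't'). "ridge": Group B (ends with 'e'). "abbey": Group B (ends with 'y').

Group A, Group B, Group B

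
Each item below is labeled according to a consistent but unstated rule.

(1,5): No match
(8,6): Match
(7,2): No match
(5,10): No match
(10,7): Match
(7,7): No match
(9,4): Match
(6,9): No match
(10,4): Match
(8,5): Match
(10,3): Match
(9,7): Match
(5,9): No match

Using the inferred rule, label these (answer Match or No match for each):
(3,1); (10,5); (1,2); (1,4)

No match, Match, No match, No match

The simplest hypothesis consistent with all the labels is: first ≥ 8.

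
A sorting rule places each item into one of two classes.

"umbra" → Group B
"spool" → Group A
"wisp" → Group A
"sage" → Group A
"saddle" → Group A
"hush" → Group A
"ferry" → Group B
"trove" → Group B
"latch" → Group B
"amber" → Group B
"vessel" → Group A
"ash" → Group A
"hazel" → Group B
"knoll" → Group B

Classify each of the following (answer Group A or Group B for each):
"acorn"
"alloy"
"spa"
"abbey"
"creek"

A rule that fits every label: contains 's' — true of each 'Group A' example, false of each 'Group B' one.
"acorn": Group B (no 's').
"alloy": Group B (no 's').
"spa": Group A (has 's').
"abbey": Group B (no 's').
"creek": Group B (no 's').

Group B, Group B, Group A, Group B, Group B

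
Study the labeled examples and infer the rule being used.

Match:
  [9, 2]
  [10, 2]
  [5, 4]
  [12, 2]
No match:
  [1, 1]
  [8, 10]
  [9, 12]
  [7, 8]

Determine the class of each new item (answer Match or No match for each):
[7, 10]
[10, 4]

No match, Match

A rule that fits every label: first > second — true of each 'Match' example, false of each 'No match' one.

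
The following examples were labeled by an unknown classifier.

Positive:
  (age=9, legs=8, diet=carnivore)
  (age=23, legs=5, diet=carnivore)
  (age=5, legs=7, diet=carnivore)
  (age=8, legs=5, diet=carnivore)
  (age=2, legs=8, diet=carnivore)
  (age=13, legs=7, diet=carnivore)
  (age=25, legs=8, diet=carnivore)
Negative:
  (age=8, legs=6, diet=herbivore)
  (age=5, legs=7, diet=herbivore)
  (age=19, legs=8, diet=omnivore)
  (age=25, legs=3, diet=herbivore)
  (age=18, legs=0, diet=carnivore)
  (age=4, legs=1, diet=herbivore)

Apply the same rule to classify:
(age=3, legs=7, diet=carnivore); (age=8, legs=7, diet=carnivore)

Positive, Positive

'Positive' ⟺ diet is carnivore AND legs ≥ 1.
(age=3, legs=7, diet=carnivore): Positive (diet is carnivore, legs = 7).
(age=8, legs=7, diet=carnivore): Positive (diet is carnivore, legs = 7).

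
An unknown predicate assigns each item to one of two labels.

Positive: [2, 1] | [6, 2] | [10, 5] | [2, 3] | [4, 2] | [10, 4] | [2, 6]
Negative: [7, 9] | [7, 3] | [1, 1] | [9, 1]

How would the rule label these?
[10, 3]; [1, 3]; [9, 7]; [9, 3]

Positive, Negative, Negative, Negative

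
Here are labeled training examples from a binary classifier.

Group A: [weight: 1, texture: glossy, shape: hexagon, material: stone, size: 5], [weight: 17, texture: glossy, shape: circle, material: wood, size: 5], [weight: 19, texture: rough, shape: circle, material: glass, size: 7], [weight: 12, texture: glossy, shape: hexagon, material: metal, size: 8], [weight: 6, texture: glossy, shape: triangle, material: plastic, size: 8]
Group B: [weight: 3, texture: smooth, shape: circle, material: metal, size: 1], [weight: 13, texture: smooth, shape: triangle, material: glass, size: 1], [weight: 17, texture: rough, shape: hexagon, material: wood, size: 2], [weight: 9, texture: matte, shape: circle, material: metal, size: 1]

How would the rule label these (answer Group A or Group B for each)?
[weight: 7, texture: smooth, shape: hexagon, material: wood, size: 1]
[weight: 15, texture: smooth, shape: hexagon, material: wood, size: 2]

Rule: size ≥ 5. This holds for each 'Group A' example and fails for each 'Group B' one.
[weight: 7, texture: smooth, shape: hexagon, material: wood, size: 1] — size = 1, hence Group B. [weight: 15, texture: smooth, shape: hexagon, material: wood, size: 2] — size = 2, hence Group B.

Group B, Group B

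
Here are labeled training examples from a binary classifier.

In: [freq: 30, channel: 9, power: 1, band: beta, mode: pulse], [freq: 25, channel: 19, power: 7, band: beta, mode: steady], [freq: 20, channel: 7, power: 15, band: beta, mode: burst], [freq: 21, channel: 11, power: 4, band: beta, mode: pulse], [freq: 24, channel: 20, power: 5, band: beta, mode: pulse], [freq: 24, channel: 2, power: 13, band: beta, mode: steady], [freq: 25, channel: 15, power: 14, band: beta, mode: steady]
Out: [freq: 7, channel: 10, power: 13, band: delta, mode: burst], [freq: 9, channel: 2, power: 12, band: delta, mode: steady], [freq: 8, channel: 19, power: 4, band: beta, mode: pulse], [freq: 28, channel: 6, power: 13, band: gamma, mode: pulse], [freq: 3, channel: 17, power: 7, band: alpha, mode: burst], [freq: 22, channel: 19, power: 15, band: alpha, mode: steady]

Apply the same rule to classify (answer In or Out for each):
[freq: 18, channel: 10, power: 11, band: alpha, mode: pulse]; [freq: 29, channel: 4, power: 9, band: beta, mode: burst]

One predicate separates the groups cleanly: band is beta AND freq ≥ 9.

Out, In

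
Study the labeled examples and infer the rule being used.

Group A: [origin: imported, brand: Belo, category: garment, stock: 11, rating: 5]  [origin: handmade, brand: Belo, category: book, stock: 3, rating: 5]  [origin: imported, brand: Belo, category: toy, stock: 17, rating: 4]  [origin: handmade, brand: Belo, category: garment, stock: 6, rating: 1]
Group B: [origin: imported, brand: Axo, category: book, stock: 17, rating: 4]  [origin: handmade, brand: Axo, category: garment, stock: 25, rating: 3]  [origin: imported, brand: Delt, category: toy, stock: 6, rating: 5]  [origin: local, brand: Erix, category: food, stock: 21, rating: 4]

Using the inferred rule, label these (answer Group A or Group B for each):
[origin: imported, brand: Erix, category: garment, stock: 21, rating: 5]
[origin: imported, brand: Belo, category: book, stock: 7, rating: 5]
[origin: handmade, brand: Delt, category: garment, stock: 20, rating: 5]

Group B, Group A, Group B

The simplest hypothesis consistent with all the labels is: brand is Belo.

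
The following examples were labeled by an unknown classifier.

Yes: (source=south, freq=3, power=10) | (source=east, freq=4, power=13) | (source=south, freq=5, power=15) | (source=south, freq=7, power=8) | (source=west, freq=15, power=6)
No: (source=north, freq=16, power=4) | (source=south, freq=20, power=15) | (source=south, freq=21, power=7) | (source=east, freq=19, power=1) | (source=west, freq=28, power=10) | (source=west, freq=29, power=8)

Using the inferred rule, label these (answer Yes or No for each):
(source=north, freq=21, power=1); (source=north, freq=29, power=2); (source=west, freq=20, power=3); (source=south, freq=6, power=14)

No, No, No, Yes

One predicate separates the groups cleanly: freq ≤ 15.
(source=north, freq=21, power=1): No (freq = 21).
(source=north, freq=29, power=2): No (freq = 29).
(source=west, freq=20, power=3): No (freq = 20).
(source=south, freq=6, power=14): Yes (freq = 6).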